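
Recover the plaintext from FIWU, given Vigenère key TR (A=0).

Repeat the key across the ciphertext: TRTR
F(5)−T(19): -14≡12 → M
I(8)−R(17): -9≡17 → R
W(22)−T(19): 3 → D
U(20)−R(17): 3 → D

MRDD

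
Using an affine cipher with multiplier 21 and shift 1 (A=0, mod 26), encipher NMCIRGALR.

N(13): 21·13+1=274≡14 → O
M(12): 21·12+1=253≡19 → T
C(2): 21·2+1=43≡17 → R
I(8): 21·8+1=169≡13 → N
R(17): 21·17+1=358≡20 → U
G(6): 21·6+1=127≡23 → X
A(0): 21·0+1=1 → B
L(11): 21·11+1=232≡24 → Y
R(17): 21·17+1=358≡20 → U

OTRNUXBYU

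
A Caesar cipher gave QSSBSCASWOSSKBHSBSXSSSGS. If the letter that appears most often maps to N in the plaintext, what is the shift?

5

The most frequent ciphertext letter is S (appears 12 times).
S is position 18; N is position 13.
Shift = 5.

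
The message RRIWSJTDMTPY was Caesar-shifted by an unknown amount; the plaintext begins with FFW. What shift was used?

12

From the crib: R(17)−F(5)=12, so the shift is 12.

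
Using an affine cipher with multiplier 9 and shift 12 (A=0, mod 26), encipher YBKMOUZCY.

Y(24): 9·24+12=228≡20 → U
B(1): 9·1+12=21 → V
K(10): 9·10+12=102≡24 → Y
M(12): 9·12+12=120≡16 → Q
O(14): 9·14+12=138≡8 → I
U(20): 9·20+12=192≡10 → K
Z(25): 9·25+12=237≡3 → D
C(2): 9·2+12=30≡4 → E
Y(24): 9·24+12=228≡20 → U

UVYQIKDEU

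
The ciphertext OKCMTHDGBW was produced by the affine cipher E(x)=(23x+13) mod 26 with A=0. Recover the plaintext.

The inverse of 23 mod 26 is 17, since 23·17=391≡1. Apply D(y)=17·(y−13) mod 26:
O(14): 17·(14−13)=17 → R
K(10): 17·(10−13)=-51≡1 → B
C(2): 17·(2−13)=-187≡21 → V
M(12): 17·(12−13)=-17≡9 → J
T(19): 17·(19−13)=102≡24 → Y
H(7): 17·(7−13)=-102≡2 → C
D(3): 17·(3−13)=-170≡12 → M
G(6): 17·(6−13)=-119≡11 → L
B(1): 17·(1−13)=-204≡4 → E
W(22): 17·(22−13)=153≡23 → X

RBVJYCMLEX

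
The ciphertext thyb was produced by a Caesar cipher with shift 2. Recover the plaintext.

t(19): 19−2=17 → r
h(7): 7−2=5 → f
y(24): 24−2=22 → w
b(1): 1−2=-1≡25 → z

rfwz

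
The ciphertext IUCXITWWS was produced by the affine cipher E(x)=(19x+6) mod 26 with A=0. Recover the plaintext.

WYIFWNUUC

The inverse of 19 mod 26 is 11, since 19·11=209≡1. Apply D(y)=11·(y−6) mod 26:
I(8): 11·(8−6)=22 → W
U(20): 11·(20−6)=154≡24 → Y
C(2): 11·(2−6)=-44≡8 → I
X(23): 11·(23−6)=187≡5 → F
I(8): 11·(8−6)=22 → W
T(19): 11·(19−6)=143≡13 → N
W(22): 11·(22−6)=176≡20 → U
W(22): 11·(22−6)=176≡20 → U
S(18): 11·(18−6)=132≡2 → C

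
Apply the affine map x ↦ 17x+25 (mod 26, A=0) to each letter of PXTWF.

UAKJG

P(15): 17·15+25=280≡20 → U
X(23): 17·23+25=416≡0 → A
T(19): 17·19+25=348≡10 → K
W(22): 17·22+25=399≡9 → J
F(5): 17·5+25=110≡6 → G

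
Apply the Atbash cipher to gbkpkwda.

g(6) → t(19)
b(1) → y(24)
k(10) → p(15)
p(15) → k(10)
k(10) → p(15)
w(22) → d(3)
d(3) → w(22)
a(0) → z(25)

typkpdwz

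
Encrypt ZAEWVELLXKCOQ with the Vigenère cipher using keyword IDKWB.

Repeat the key across the message: IDKWBIDKWBIDK
Z(25)+I(8): 33≡7 → H
A(0)+D(3): 3 → D
E(4)+K(10): 14 → O
W(22)+W(22): 44≡18 → S
V(21)+B(1): 22 → W
E(4)+I(8): 12 → M
L(11)+D(3): 14 → O
L(11)+K(10): 21 → V
X(23)+W(22): 45≡19 → T
K(10)+B(1): 11 → L
C(2)+I(8): 10 → K
O(14)+D(3): 17 → R
Q(16)+K(10): 26≡0 → A

HDOSWMOVTLKRA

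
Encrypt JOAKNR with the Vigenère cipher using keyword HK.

QYHUUB

Repeat the key across the message: HKHKHK
J(9)+H(7): 16 → Q
O(14)+K(10): 24 → Y
A(0)+H(7): 7 → H
K(10)+K(10): 20 → U
N(13)+H(7): 20 → U
R(17)+K(10): 27≡1 → B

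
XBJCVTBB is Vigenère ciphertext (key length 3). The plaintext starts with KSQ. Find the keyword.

Subtract each crib letter from the matching ciphertext letter (mod 26):
X(23)−K(10)=13 → N
B(1)−S(18)=-17≡9 → J
J(9)−Q(16)=-7≡19 → T

NJT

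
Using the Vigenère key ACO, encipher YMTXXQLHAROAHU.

YOHXZELJORQOHW

Repeat the key across the message: ACOACOACOACOAC
Y(24)+A(0): 24 → Y
M(12)+C(2): 14 → O
T(19)+O(14): 33≡7 → H
X(23)+A(0): 23 → X
X(23)+C(2): 25 → Z
Q(16)+O(14): 30≡4 → E
L(11)+A(0): 11 → L
H(7)+C(2): 9 → J
A(0)+O(14): 14 → O
R(17)+A(0): 17 → R
O(14)+C(2): 16 → Q
A(0)+O(14): 14 → O
H(7)+A(0): 7 → H
U(20)+C(2): 22 → W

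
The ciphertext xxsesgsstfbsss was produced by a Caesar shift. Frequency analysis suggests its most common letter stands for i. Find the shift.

10

The most frequent ciphertext letter is s (appears 7 times).
s is position 18; i is position 8.
Shift = 10.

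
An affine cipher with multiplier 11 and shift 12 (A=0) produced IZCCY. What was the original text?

The inverse of 11 mod 26 is 19, since 11·19=209≡1. Apply D(y)=19·(y−12) mod 26:
I(8): 19·(8−12)=-76≡2 → C
Z(25): 19·(25−12)=247≡13 → N
C(2): 19·(2−12)=-190≡18 → S
C(2): 19·(2−12)=-190≡18 → S
Y(24): 19·(24−12)=228≡20 → U

CNSSU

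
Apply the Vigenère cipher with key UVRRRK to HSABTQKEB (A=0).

BNRSKAEZS

Repeat the key across the message: UVRRRKUVR
H(7)+U(20): 27≡1 → B
S(18)+V(21): 39≡13 → N
A(0)+R(17): 17 → R
B(1)+R(17): 18 → S
T(19)+R(17): 36≡10 → K
Q(16)+K(10): 26≡0 → A
K(10)+U(20): 30≡4 → E
E(4)+V(21): 25 → Z
B(1)+R(17): 18 → S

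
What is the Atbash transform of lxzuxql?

ocafcjo

l(11) → o(14)
x(23) → c(2)
z(25) → a(0)
u(20) → f(5)
x(23) → c(2)
q(16) → j(9)
l(11) → o(14)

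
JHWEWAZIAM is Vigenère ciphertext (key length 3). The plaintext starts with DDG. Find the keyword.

GEQ

Subtract each crib letter from the matching ciphertext letter (mod 26):
J(9)−D(3)=6 → G
H(7)−D(3)=4 → E
W(22)−G(6)=16 → Q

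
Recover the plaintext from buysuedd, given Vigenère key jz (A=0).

Repeat the key across the ciphertext: jzjzjzjz
b(1)−j(9): -8≡18 → s
u(20)−z(25): -5≡21 → v
y(24)−j(9): 15 → p
s(18)−z(25): -7≡19 → t
u(20)−j(9): 11 → l
e(4)−z(25): -21≡5 → f
d(3)−j(9): -6≡20 → u
d(3)−z(25): -22≡4 → e

svptlfue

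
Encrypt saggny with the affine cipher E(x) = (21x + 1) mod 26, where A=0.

pbxxol

s(18): 21·18+1=379≡15 → p
a(0): 21·0+1=1 → b
g(6): 21·6+1=127≡23 → x
g(6): 21·6+1=127≡23 → x
n(13): 21·13+1=274≡14 → o
y(24): 21·24+1=505≡11 → l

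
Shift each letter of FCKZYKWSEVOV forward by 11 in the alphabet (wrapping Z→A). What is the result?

QNVKJVHDPGZG

F(5): 5+11=16 → Q
C(2): 2+11=13 → N
K(10): 10+11=21 → V
Z(25): 25+11=36≡10 → K
Y(24): 24+11=35≡9 → J
K(10): 10+11=21 → V
W(22): 22+11=33≡7 → H
S(18): 18+11=29≡3 → D
E(4): 4+11=15 → P
V(21): 21+11=32≡6 → G
O(14): 14+11=25 → Z
V(21): 21+11=32≡6 → G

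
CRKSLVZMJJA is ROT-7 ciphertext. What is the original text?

VKDLEOSFCCT

C(2): 2−7=-5≡21 → V
R(17): 17−7=10 → K
K(10): 10−7=3 → D
S(18): 18−7=11 → L
L(11): 11−7=4 → E
V(21): 21−7=14 → O
Z(25): 25−7=18 → S
M(12): 12−7=5 → F
J(9): 9−7=2 → C
J(9): 9−7=2 → C
A(0): 0−7=-7≡19 → T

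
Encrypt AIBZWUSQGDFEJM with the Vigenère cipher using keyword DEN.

DMOCAHVUTGJRMQ

Repeat the key across the message: DENDENDENDENDE
A(0)+D(3): 3 → D
I(8)+E(4): 12 → M
B(1)+N(13): 14 → O
Z(25)+D(3): 28≡2 → C
W(22)+E(4): 26≡0 → A
U(20)+N(13): 33≡7 → H
S(18)+D(3): 21 → V
Q(16)+E(4): 20 → U
G(6)+N(13): 19 → T
D(3)+D(3): 6 → G
F(5)+E(4): 9 → J
E(4)+N(13): 17 → R
J(9)+D(3): 12 → M
M(12)+E(4): 16 → Q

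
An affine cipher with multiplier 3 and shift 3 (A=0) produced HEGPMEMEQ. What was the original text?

KJBEDJDJN

The inverse of 3 mod 26 is 9, since 3·9=27≡1. Apply D(y)=9·(y−3) mod 26:
H(7): 9·(7−3)=36≡10 → K
E(4): 9·(4−3)=9 → J
G(6): 9·(6−3)=27≡1 → B
P(15): 9·(15−3)=108≡4 → E
M(12): 9·(12−3)=81≡3 → D
E(4): 9·(4−3)=9 → J
M(12): 9·(12−3)=81≡3 → D
E(4): 9·(4−3)=9 → J
Q(16): 9·(16−3)=117≡13 → N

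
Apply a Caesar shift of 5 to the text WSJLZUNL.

BXOQEZSQ

W(22): 22+5=27≡1 → B
S(18): 18+5=23 → X
J(9): 9+5=14 → O
L(11): 11+5=16 → Q
Z(25): 25+5=30≡4 → E
U(20): 20+5=25 → Z
N(13): 13+5=18 → S
L(11): 11+5=16 → Q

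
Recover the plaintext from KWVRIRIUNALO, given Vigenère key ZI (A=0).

Repeat the key across the ciphertext: ZIZIZIZIZIZI
K(10)−Z(25): -15≡11 → L
W(22)−I(8): 14 → O
V(21)−Z(25): -4≡22 → W
R(17)−I(8): 9 → J
I(8)−Z(25): -17≡9 → J
R(17)−I(8): 9 → J
I(8)−Z(25): -17≡9 → J
U(20)−I(8): 12 → M
N(13)−Z(25): -12≡14 → O
A(0)−I(8): -8≡18 → S
L(11)−Z(25): -14≡12 → M
O(14)−I(8): 6 → G

LOWJJJJMOSMG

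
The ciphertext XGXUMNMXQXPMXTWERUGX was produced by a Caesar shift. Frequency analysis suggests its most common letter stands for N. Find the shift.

The most frequent ciphertext letter is X (appears 6 times).
X is position 23; N is position 13.
Shift = 10.

10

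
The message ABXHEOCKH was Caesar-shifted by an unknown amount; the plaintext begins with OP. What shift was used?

12

From the crib: A(0)−O(14)=-14≡12, so the shift is 12.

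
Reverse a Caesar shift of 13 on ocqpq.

bpdcd

o(14): 14−13=1 → b
c(2): 2−13=-11≡15 → p
q(16): 16−13=3 → d
p(15): 15−13=2 → c
q(16): 16−13=3 → d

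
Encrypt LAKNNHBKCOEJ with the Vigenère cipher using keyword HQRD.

Repeat the key across the message: HQRDHQRDHQRD
L(11)+H(7): 18 → S
A(0)+Q(16): 16 → Q
K(10)+R(17): 27≡1 → B
N(13)+D(3): 16 → Q
N(13)+H(7): 20 → U
H(7)+Q(16): 23 → X
B(1)+R(17): 18 → S
K(10)+D(3): 13 → N
C(2)+H(7): 9 → J
O(14)+Q(16): 30≡4 → E
E(4)+R(17): 21 → V
J(9)+D(3): 12 → M

SQBQUXSNJEVM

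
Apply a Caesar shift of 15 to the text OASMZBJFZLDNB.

O(14): 14+15=29≡3 → D
A(0): 0+15=15 → P
S(18): 18+15=33≡7 → H
M(12): 12+15=27≡1 → B
Z(25): 25+15=40≡14 → O
B(1): 1+15=16 → Q
J(9): 9+15=24 → Y
F(5): 5+15=20 → U
Z(25): 25+15=40≡14 → O
L(11): 11+15=26≡0 → A
D(3): 3+15=18 → S
N(13): 13+15=28≡2 → C
B(1): 1+15=16 → Q

DPHBOQYUOASCQ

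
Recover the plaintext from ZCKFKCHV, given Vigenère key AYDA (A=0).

Repeat the key across the ciphertext: AYDAAYDA
Z(25)−A(0): 25 → Z
C(2)−Y(24): -22≡4 → E
K(10)−D(3): 7 → H
F(5)−A(0): 5 → F
K(10)−A(0): 10 → K
C(2)−Y(24): -22≡4 → E
H(7)−D(3): 4 → E
V(21)−A(0): 21 → V

ZEHFKEEV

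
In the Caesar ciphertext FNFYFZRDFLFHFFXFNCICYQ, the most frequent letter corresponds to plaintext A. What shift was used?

5

The most frequent ciphertext letter is F (appears 8 times).
F is position 5; A is position 0.
Shift = 5.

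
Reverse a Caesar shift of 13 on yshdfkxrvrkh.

y(24): 24−13=11 → l
s(18): 18−13=5 → f
h(7): 7−13=-6≡20 → u
d(3): 3−13=-10≡16 → q
f(5): 5−13=-8≡18 → s
k(10): 10−13=-3≡23 → x
x(23): 23−13=10 → k
r(17): 17−13=4 → e
v(21): 21−13=8 → i
r(17): 17−13=4 → e
k(10): 10−13=-3≡23 → x
h(7): 7−13=-6≡20 → u

lfuqsxkeiexu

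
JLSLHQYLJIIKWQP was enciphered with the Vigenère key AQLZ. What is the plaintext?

Repeat the key across the ciphertext: AQLZAQLZAQLZAQL
J(9)−A(0): 9 → J
L(11)−Q(16): -5≡21 → V
S(18)−L(11): 7 → H
L(11)−Z(25): -14≡12 → M
H(7)−A(0): 7 → H
Q(16)−Q(16): 0 → A
Y(24)−L(11): 13 → N
L(11)−Z(25): -14≡12 → M
J(9)−A(0): 9 → J
I(8)−Q(16): -8≡18 → S
I(8)−L(11): -3≡23 → X
K(10)−Z(25): -15≡11 → L
W(22)−A(0): 22 → W
Q(16)−Q(16): 0 → A
P(15)−L(11): 4 → E

JVHMHANMJSXLWAE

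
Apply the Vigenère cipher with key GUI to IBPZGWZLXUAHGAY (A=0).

OVXFAEFFFAUPMUG

Repeat the key across the message: GUIGUIGUIGUIGUI
I(8)+G(6): 14 → O
B(1)+U(20): 21 → V
P(15)+I(8): 23 → X
Z(25)+G(6): 31≡5 → F
G(6)+U(20): 26≡0 → A
W(22)+I(8): 30≡4 → E
Z(25)+G(6): 31≡5 → F
L(11)+U(20): 31≡5 → F
X(23)+I(8): 31≡5 → F
U(20)+G(6): 26≡0 → A
A(0)+U(20): 20 → U
H(7)+I(8): 15 → P
G(6)+G(6): 12 → M
A(0)+U(20): 20 → U
Y(24)+I(8): 32≡6 → G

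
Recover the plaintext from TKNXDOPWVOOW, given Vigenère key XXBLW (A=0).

Repeat the key across the ciphertext: XXBLWXXBLWXX
T(19)−X(23): -4≡22 → W
K(10)−X(23): -13≡13 → N
N(13)−B(1): 12 → M
X(23)−L(11): 12 → M
D(3)−W(22): -19≡7 → H
O(14)−X(23): -9≡17 → R
P(15)−X(23): -8≡18 → S
W(22)−B(1): 21 → V
V(21)−L(11): 10 → K
O(14)−W(22): -8≡18 → S
O(14)−X(23): -9≡17 → R
W(22)−X(23): -1≡25 → Z

WNMMHRSVKSRZ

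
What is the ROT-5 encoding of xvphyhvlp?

x(23): 23+5=28≡2 → c
v(21): 21+5=26≡0 → a
p(15): 15+5=20 → u
h(7): 7+5=12 → m
y(24): 24+5=29≡3 → d
h(7): 7+5=12 → m
v(21): 21+5=26≡0 → a
l(11): 11+5=16 → q
p(15): 15+5=20 → u

caumdmaqu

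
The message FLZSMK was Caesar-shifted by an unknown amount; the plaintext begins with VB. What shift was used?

10

From the crib: F(5)−V(21)=-16≡10, so the shift is 10.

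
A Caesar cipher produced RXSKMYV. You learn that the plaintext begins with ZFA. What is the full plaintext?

From the crib: R(17)−Z(25)=-8≡18, so the shift is 18.
Subtract 18 from each ciphertext letter:
R(17): 17−18=-1≡25 → Z
X(23): 23−18=5 → F
S(18): 18−18=0 → A
K(10): 10−18=-8≡18 → S
M(12): 12−18=-6≡20 → U
Y(24): 24−18=6 → G
V(21): 21−18=3 → D

ZFASUGD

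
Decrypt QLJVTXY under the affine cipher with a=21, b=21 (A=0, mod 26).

BCSAQKP

The inverse of 21 mod 26 is 5, since 21·5=105≡1. Apply D(y)=5·(y−21) mod 26:
Q(16): 5·(16−21)=-25≡1 → B
L(11): 5·(11−21)=-50≡2 → C
J(9): 5·(9−21)=-60≡18 → S
V(21): 5·(21−21)=0 → A
T(19): 5·(19−21)=-10≡16 → Q
X(23): 5·(23−21)=10 → K
Y(24): 5·(24−21)=15 → P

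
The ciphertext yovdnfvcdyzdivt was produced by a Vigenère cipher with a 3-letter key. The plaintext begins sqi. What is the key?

Subtract each crib letter from the matching ciphertext letter (mod 26):
y(24)−s(18)=6 → g
o(14)−q(16)=-2≡24 → y
v(21)−i(8)=13 → n

gyn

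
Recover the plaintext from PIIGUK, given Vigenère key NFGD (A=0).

Repeat the key across the ciphertext: NFGDNF
P(15)−N(13): 2 → C
I(8)−F(5): 3 → D
I(8)−G(6): 2 → C
G(6)−D(3): 3 → D
U(20)−N(13): 7 → H
K(10)−F(5): 5 → F

CDCDHF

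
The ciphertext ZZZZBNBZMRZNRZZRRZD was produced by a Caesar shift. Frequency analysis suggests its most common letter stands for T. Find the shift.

6

The most frequent ciphertext letter is Z (appears 9 times).
Z is position 25; T is position 19.
Shift = 6.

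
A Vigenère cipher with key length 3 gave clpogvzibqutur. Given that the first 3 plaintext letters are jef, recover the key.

thk

Subtract each crib letter from the matching ciphertext letter (mod 26):
c(2)−j(9)=-7≡19 → t
l(11)−e(4)=7 → h
p(15)−f(5)=10 → k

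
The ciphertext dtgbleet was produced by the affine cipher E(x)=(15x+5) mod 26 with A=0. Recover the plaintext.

The inverse of 15 mod 26 is 7, since 15·7=105≡1. Apply D(y)=7·(y−5) mod 26:
d(3): 7·(3−5)=-14≡12 → m
t(19): 7·(19−5)=98≡20 → u
g(6): 7·(6−5)=7 → h
b(1): 7·(1−5)=-28≡24 → y
l(11): 7·(11−5)=42≡16 → q
e(4): 7·(4−5)=-7≡19 → t
e(4): 7·(4−5)=-7≡19 → t
t(19): 7·(19−5)=98≡20 → u

muhyqttu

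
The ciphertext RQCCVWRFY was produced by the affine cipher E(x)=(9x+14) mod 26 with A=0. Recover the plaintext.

JGQQVYJZE

The inverse of 9 mod 26 is 3, since 9·3=27≡1. Apply D(y)=3·(y−14) mod 26:
R(17): 3·(17−14)=9 → J
Q(16): 3·(16−14)=6 → G
C(2): 3·(2−14)=-36≡16 → Q
C(2): 3·(2−14)=-36≡16 → Q
V(21): 3·(21−14)=21 → V
W(22): 3·(22−14)=24 → Y
R(17): 3·(17−14)=9 → J
F(5): 3·(5−14)=-27≡25 → Z
Y(24): 3·(24−14)=30≡4 → E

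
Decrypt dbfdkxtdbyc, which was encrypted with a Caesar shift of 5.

d(3): 3−5=-2≡24 → y
b(1): 1−5=-4≡22 → w
f(5): 5−5=0 → a
d(3): 3−5=-2≡24 → y
k(10): 10−5=5 → f
x(23): 23−5=18 → s
t(19): 19−5=14 → o
d(3): 3−5=-2≡24 → y
b(1): 1−5=-4≡22 → w
y(24): 24−5=19 → t
c(2): 2−5=-3≡23 → x

ywayfsoywtx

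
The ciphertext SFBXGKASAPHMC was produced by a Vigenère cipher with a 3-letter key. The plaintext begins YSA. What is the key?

UNB

Subtract each crib letter from the matching ciphertext letter (mod 26):
S(18)−Y(24)=-6≡20 → U
F(5)−S(18)=-13≡13 → N
B(1)−A(0)=1 → B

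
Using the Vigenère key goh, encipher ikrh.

oyyn

Repeat the key across the message: gohg
i(8)+g(6): 14 → o
k(10)+o(14): 24 → y
r(17)+h(7): 24 → y
h(7)+g(6): 13 → n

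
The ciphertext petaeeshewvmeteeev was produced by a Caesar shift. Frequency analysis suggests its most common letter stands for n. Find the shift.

17

The most frequent ciphertext letter is e (appears 8 times).
e is position 4; n is position 13.
Shift = -9≡17.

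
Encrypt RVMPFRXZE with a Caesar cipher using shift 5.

R(17): 17+5=22 → W
V(21): 21+5=26≡0 → A
M(12): 12+5=17 → R
P(15): 15+5=20 → U
F(5): 5+5=10 → K
R(17): 17+5=22 → W
X(23): 23+5=28≡2 → C
Z(25): 25+5=30≡4 → E
E(4): 4+5=9 → J

WARUKWCEJ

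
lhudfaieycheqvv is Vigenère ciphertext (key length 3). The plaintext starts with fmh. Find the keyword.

Subtract each crib letter from the matching ciphertext letter (mod 26):
l(11)−f(5)=6 → g
h(7)−m(12)=-5≡21 → v
u(20)−h(7)=13 → n

gvn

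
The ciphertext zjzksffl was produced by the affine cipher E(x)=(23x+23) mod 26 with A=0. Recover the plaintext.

The inverse of 23 mod 26 is 17, since 23·17=391≡1. Apply D(y)=17·(y−23) mod 26:
z(25): 17·(25−23)=34≡8 → i
j(9): 17·(9−23)=-238≡22 → w
z(25): 17·(25−23)=34≡8 → i
k(10): 17·(10−23)=-221≡13 → n
s(18): 17·(18−23)=-85≡19 → t
f(5): 17·(5−23)=-306≡6 → g
f(5): 17·(5−23)=-306≡6 → g
l(11): 17·(11−23)=-204≡4 → e

iwintgge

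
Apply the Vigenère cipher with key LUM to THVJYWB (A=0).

EBHUSIM

Repeat the key across the message: LUMLUML
T(19)+L(11): 30≡4 → E
H(7)+U(20): 27≡1 → B
V(21)+M(12): 33≡7 → H
J(9)+L(11): 20 → U
Y(24)+U(20): 44≡18 → S
W(22)+M(12): 34≡8 → I
B(1)+L(11): 12 → M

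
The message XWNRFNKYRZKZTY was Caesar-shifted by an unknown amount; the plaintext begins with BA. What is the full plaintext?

From the crib: X(23)−B(1)=22, so the shift is 22.
Subtract 22 from each ciphertext letter:
X(23): 23−22=1 → B
W(22): 22−22=0 → A
N(13): 13−22=-9≡17 → R
R(17): 17−22=-5≡21 → V
F(5): 5−22=-17≡9 → J
N(13): 13−22=-9≡17 → R
K(10): 10−22=-12≡14 → O
Y(24): 24−22=2 → C
R(17): 17−22=-5≡21 → V
Z(25): 25−22=3 → D
K(10): 10−22=-12≡14 → O
Z(25): 25−22=3 → D
T(19): 19−22=-3≡23 → X
Y(24): 24−22=2 → C

BARVJROCVDODXC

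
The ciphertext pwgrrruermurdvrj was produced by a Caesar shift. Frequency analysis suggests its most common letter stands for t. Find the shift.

The most frequent ciphertext letter is r (appears 6 times).
r is position 17; t is position 19.
Shift = -2≡24.

24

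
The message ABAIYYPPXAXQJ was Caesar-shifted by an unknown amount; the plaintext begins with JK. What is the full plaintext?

JKJRHHYYGJGZS

From the crib: A(0)−J(9)=-9≡17, so the shift is 17.
Subtract 17 from each ciphertext letter:
A(0): 0−17=-17≡9 → J
B(1): 1−17=-16≡10 → K
A(0): 0−17=-17≡9 → J
I(8): 8−17=-9≡17 → R
Y(24): 24−17=7 → H
Y(24): 24−17=7 → H
P(15): 15−17=-2≡24 → Y
P(15): 15−17=-2≡24 → Y
X(23): 23−17=6 → G
A(0): 0−17=-17≡9 → J
X(23): 23−17=6 → G
Q(16): 16−17=-1≡25 → Z
J(9): 9−17=-8≡18 → S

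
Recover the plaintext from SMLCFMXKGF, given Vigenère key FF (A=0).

NHGXAHSFBA

Repeat the key across the ciphertext: FFFFFFFFFF
S(18)−F(5): 13 → N
M(12)−F(5): 7 → H
L(11)−F(5): 6 → G
C(2)−F(5): -3≡23 → X
F(5)−F(5): 0 → A
M(12)−F(5): 7 → H
X(23)−F(5): 18 → S
K(10)−F(5): 5 → F
G(6)−F(5): 1 → B
F(5)−F(5): 0 → A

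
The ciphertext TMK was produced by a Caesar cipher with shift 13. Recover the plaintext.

T(19): 19−13=6 → G
M(12): 12−13=-1≡25 → Z
K(10): 10−13=-3≡23 → X

GZX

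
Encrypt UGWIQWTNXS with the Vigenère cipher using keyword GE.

AKCMWAZRDW

Repeat the key across the message: GEGEGEGEGE
U(20)+G(6): 26≡0 → A
G(6)+E(4): 10 → K
W(22)+G(6): 28≡2 → C
I(8)+E(4): 12 → M
Q(16)+G(6): 22 → W
W(22)+E(4): 26≡0 → A
T(19)+G(6): 25 → Z
N(13)+E(4): 17 → R
X(23)+G(6): 29≡3 → D
S(18)+E(4): 22 → W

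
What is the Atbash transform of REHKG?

R(17) → I(8)
E(4) → V(21)
H(7) → S(18)
K(10) → P(15)
G(6) → T(19)

IVSPT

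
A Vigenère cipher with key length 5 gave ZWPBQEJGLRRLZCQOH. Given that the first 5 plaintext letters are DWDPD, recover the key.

Subtract each crib letter from the matching ciphertext letter (mod 26):
Z(25)−D(3)=22 → W
W(22)−W(22)=0 → A
P(15)−D(3)=12 → M
B(1)−P(15)=-14≡12 → M
Q(16)−D(3)=13 → N

WAMMN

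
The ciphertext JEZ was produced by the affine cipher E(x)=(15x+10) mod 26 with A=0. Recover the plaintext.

TKB

The inverse of 15 mod 26 is 7, since 15·7=105≡1. Apply D(y)=7·(y−10) mod 26:
J(9): 7·(9−10)=-7≡19 → T
E(4): 7·(4−10)=-42≡10 → K
Z(25): 7·(25−10)=105≡1 → B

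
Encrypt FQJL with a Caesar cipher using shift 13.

SDWY

F(5): 5+13=18 → S
Q(16): 16+13=29≡3 → D
J(9): 9+13=22 → W
L(11): 11+13=24 → Y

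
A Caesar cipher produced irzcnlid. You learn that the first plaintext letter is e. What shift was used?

4

From the crib: i(8)−e(4)=4, so the shift is 4.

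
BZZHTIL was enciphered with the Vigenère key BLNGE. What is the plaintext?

AOMBPHA

Repeat the key across the ciphertext: BLNGEBL
B(1)−B(1): 0 → A
Z(25)−L(11): 14 → O
Z(25)−N(13): 12 → M
H(7)−G(6): 1 → B
T(19)−E(4): 15 → P
I(8)−B(1): 7 → H
L(11)−L(11): 0 → A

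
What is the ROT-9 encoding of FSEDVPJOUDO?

F(5): 5+9=14 → O
S(18): 18+9=27≡1 → B
E(4): 4+9=13 → N
D(3): 3+9=12 → M
V(21): 21+9=30≡4 → E
P(15): 15+9=24 → Y
J(9): 9+9=18 → S
O(14): 14+9=23 → X
U(20): 20+9=29≡3 → D
D(3): 3+9=12 → M
O(14): 14+9=23 → X

OBNMEYSXDMX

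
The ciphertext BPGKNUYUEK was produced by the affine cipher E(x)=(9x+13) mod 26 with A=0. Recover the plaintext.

The inverse of 9 mod 26 is 3, since 9·3=27≡1. Apply D(y)=3·(y−13) mod 26:
B(1): 3·(1−13)=-36≡16 → Q
P(15): 3·(15−13)=6 → G
G(6): 3·(6−13)=-21≡5 → F
K(10): 3·(10−13)=-9≡17 → R
N(13): 3·(13−13)=0 → A
U(20): 3·(20−13)=21 → V
Y(24): 3·(24−13)=33≡7 → H
U(20): 3·(20−13)=21 → V
E(4): 3·(4−13)=-27≡25 → Z
K(10): 3·(10−13)=-9≡17 → R

QGFRAVHVZR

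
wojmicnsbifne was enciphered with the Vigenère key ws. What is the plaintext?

awnumkrafqjvi

Repeat the key across the ciphertext: wswswswswswsw
w(22)−w(22): 0 → a
o(14)−s(18): -4≡22 → w
j(9)−w(22): -13≡13 → n
m(12)−s(18): -6≡20 → u
i(8)−w(22): -14≡12 → m
c(2)−s(18): -16≡10 → k
n(13)−w(22): -9≡17 → r
s(18)−s(18): 0 → a
b(1)−w(22): -21≡5 → f
i(8)−s(18): -10≡16 → q
f(5)−w(22): -17≡9 → j
n(13)−s(18): -5≡21 → v
e(4)−w(22): -18≡8 → i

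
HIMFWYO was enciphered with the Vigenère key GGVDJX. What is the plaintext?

Repeat the key across the ciphertext: GGVDJXG
H(7)−G(6): 1 → B
I(8)−G(6): 2 → C
M(12)−V(21): -9≡17 → R
F(5)−D(3): 2 → C
W(22)−J(9): 13 → N
Y(24)−X(23): 1 → B
O(14)−G(6): 8 → I

BCRCNBI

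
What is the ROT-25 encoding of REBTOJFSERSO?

R(17): 17+25=42≡16 → Q
E(4): 4+25=29≡3 → D
B(1): 1+25=26≡0 → A
T(19): 19+25=44≡18 → S
O(14): 14+25=39≡13 → N
J(9): 9+25=34≡8 → I
F(5): 5+25=30≡4 → E
S(18): 18+25=43≡17 → R
E(4): 4+25=29≡3 → D
R(17): 17+25=42≡16 → Q
S(18): 18+25=43≡17 → R
O(14): 14+25=39≡13 → N

QDASNIERDQRN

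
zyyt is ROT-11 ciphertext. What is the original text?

onni

z(25): 25−11=14 → o
y(24): 24−11=13 → n
y(24): 24−11=13 → n
t(19): 19−11=8 → i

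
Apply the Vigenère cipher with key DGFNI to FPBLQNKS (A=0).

IVGYYQQX

Repeat the key across the message: DGFNIDGF
F(5)+D(3): 8 → I
P(15)+G(6): 21 → V
B(1)+F(5): 6 → G
L(11)+N(13): 24 → Y
Q(16)+I(8): 24 → Y
N(13)+D(3): 16 → Q
K(10)+G(6): 16 → Q
S(18)+F(5): 23 → X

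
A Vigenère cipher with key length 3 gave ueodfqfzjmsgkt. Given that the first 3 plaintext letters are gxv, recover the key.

oht

Subtract each crib letter from the matching ciphertext letter (mod 26):
u(20)−g(6)=14 → o
e(4)−x(23)=-19≡7 → h
o(14)−v(21)=-7≡19 → t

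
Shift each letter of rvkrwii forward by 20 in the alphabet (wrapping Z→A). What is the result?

lpelqcc

r(17): 17+20=37≡11 → l
v(21): 21+20=41≡15 → p
k(10): 10+20=30≡4 → e
r(17): 17+20=37≡11 → l
w(22): 22+20=42≡16 → q
i(8): 8+20=28≡2 → c
i(8): 8+20=28≡2 → c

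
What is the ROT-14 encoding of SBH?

S(18): 18+14=32≡6 → G
B(1): 1+14=15 → P
H(7): 7+14=21 → V

GPV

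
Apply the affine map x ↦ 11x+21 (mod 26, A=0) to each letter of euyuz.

e(4): 11·4+21=65≡13 → n
u(20): 11·20+21=241≡7 → h
y(24): 11·24+21=285≡25 → z
u(20): 11·20+21=241≡7 → h
z(25): 11·25+21=296≡10 → k

nhzhk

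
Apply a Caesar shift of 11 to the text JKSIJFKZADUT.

UVDTUQVKLOFE

J(9): 9+11=20 → U
K(10): 10+11=21 → V
S(18): 18+11=29≡3 → D
I(8): 8+11=19 → T
J(9): 9+11=20 → U
F(5): 5+11=16 → Q
K(10): 10+11=21 → V
Z(25): 25+11=36≡10 → K
A(0): 0+11=11 → L
D(3): 3+11=14 → O
U(20): 20+11=31≡5 → F
T(19): 19+11=30≡4 → E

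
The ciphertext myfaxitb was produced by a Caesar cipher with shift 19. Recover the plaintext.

tfmhepai

m(12): 12−19=-7≡19 → t
y(24): 24−19=5 → f
f(5): 5−19=-14≡12 → m
a(0): 0−19=-19≡7 → h
x(23): 23−19=4 → e
i(8): 8−19=-11≡15 → p
t(19): 19−19=0 → a
b(1): 1−19=-18≡8 → i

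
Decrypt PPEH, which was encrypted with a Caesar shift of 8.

HHWZ

P(15): 15−8=7 → H
P(15): 15−8=7 → H
E(4): 4−8=-4≡22 → W
H(7): 7−8=-1≡25 → Z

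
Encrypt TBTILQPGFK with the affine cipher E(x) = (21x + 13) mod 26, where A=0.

T(19): 21·19+13=412≡22 → W
B(1): 21·1+13=34≡8 → I
T(19): 21·19+13=412≡22 → W
I(8): 21·8+13=181≡25 → Z
L(11): 21·11+13=244≡10 → K
Q(16): 21·16+13=349≡11 → L
P(15): 21·15+13=328≡16 → Q
G(6): 21·6+13=139≡9 → J
F(5): 21·5+13=118≡14 → O
K(10): 21·10+13=223≡15 → P

WIWZKLQJOP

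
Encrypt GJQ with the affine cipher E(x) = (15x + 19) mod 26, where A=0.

G(6): 15·6+19=109≡5 → F
J(9): 15·9+19=154≡24 → Y
Q(16): 15·16+19=259≡25 → Z

FYZ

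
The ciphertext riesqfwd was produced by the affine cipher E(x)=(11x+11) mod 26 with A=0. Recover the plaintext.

The inverse of 11 mod 26 is 19, since 11·19=209≡1. Apply D(y)=19·(y−11) mod 26:
r(17): 19·(17−11)=114≡10 → k
i(8): 19·(8−11)=-57≡21 → v
e(4): 19·(4−11)=-133≡23 → x
s(18): 19·(18−11)=133≡3 → d
q(16): 19·(16−11)=95≡17 → r
f(5): 19·(5−11)=-114≡16 → q
w(22): 19·(22−11)=209≡1 → b
d(3): 19·(3−11)=-152≡4 → e

kvxdrqbe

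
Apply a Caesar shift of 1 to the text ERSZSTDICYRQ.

FSTATUEJDZSR

E(4): 4+1=5 → F
R(17): 17+1=18 → S
S(18): 18+1=19 → T
Z(25): 25+1=26≡0 → A
S(18): 18+1=19 → T
T(19): 19+1=20 → U
D(3): 3+1=4 → E
I(8): 8+1=9 → J
C(2): 2+1=3 → D
Y(24): 24+1=25 → Z
R(17): 17+1=18 → S
Q(16): 16+1=17 → R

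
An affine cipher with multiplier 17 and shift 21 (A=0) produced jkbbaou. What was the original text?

The inverse of 17 mod 26 is 23, since 17·23=391≡1. Apply D(y)=23·(y−21) mod 26:
j(9): 23·(9−21)=-276≡10 → k
k(10): 23·(10−21)=-253≡7 → h
b(1): 23·(1−21)=-460≡8 → i
b(1): 23·(1−21)=-460≡8 → i
a(0): 23·(0−21)=-483≡11 → l
o(14): 23·(14−21)=-161≡21 → v
u(20): 23·(20−21)=-23≡3 → d

khiilvd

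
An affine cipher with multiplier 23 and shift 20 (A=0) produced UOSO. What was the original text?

ACSC

The inverse of 23 mod 26 is 17, since 23·17=391≡1. Apply D(y)=17·(y−20) mod 26:
U(20): 17·(20−20)=0 → A
O(14): 17·(14−20)=-102≡2 → C
S(18): 17·(18−20)=-34≡18 → S
O(14): 17·(14−20)=-102≡2 → C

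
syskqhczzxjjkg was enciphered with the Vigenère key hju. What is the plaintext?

lpydhnvqfqapdx

Repeat the key across the ciphertext: hjuhjuhjuhjuhj
s(18)−h(7): 11 → l
y(24)−j(9): 15 → p
s(18)−u(20): -2≡24 → y
k(10)−h(7): 3 → d
q(16)−j(9): 7 → h
h(7)−u(20): -13≡13 → n
c(2)−h(7): -5≡21 → v
z(25)−j(9): 16 → q
z(25)−u(20): 5 → f
x(23)−h(7): 16 → q
j(9)−j(9): 0 → a
j(9)−u(20): -11≡15 → p
k(10)−h(7): 3 → d
g(6)−j(9): -3≡23 → x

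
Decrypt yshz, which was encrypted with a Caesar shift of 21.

y(24): 24−21=3 → d
s(18): 18−21=-3≡23 → x
h(7): 7−21=-14≡12 → m
z(25): 25−21=4 → e

dxme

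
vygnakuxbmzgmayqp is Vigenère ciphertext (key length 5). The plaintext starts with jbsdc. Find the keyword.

mxoky

Subtract each crib letter from the matching ciphertext letter (mod 26):
v(21)−j(9)=12 → m
y(24)−b(1)=23 → x
g(6)−s(18)=-12≡14 → o
n(13)−d(3)=10 → k
a(0)−c(2)=-2≡24 → y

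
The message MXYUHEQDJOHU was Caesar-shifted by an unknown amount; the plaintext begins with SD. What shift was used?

20

From the crib: M(12)−S(18)=-6≡20, so the shift is 20.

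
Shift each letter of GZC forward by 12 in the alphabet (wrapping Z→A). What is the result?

SLO

G(6): 6+12=18 → S
Z(25): 25+12=37≡11 → L
C(2): 2+12=14 → O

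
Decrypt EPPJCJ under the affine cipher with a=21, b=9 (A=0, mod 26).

The inverse of 21 mod 26 is 5, since 21·5=105≡1. Apply D(y)=5·(y−9) mod 26:
E(4): 5·(4−9)=-25≡1 → B
P(15): 5·(15−9)=30≡4 → E
P(15): 5·(15−9)=30≡4 → E
J(9): 5·(9−9)=0 → A
C(2): 5·(2−9)=-35≡17 → R
J(9): 5·(9−9)=0 → A

BEEARA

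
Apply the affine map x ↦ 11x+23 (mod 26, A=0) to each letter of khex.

k(10): 11·10+23=133≡3 → d
h(7): 11·7+23=100≡22 → w
e(4): 11·4+23=67≡15 → p
x(23): 11·23+23=276≡16 → q

dwpq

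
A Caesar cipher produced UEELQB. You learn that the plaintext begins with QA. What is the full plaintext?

From the crib: U(20)−Q(16)=4, so the shift is 4.
Subtract 4 from each ciphertext letter:
U(20): 20−4=16 → Q
E(4): 4−4=0 → A
E(4): 4−4=0 → A
L(11): 11−4=7 → H
Q(16): 16−4=12 → M
B(1): 1−4=-3≡23 → X

QAAHMX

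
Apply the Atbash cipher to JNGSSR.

QMTHHI

J(9) → Q(16)
N(13) → M(12)
G(6) → T(19)
S(18) → H(7)
S(18) → H(7)
R(17) → I(8)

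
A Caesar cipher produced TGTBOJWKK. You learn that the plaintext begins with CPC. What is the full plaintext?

CPCKXSFTT

From the crib: T(19)−C(2)=17, so the shift is 17.
Subtract 17 from each ciphertext letter:
T(19): 19−17=2 → C
G(6): 6−17=-11≡15 → P
T(19): 19−17=2 → C
B(1): 1−17=-16≡10 → K
O(14): 14−17=-3≡23 → X
J(9): 9−17=-8≡18 → S
W(22): 22−17=5 → F
K(10): 10−17=-7≡19 → T
K(10): 10−17=-7≡19 → T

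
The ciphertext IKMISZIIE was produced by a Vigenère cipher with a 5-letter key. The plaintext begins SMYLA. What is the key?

QYOXS

Subtract each crib letter from the matching ciphertext letter (mod 26):
I(8)−S(18)=-10≡16 → Q
K(10)−M(12)=-2≡24 → Y
M(12)−Y(24)=-12≡14 → O
I(8)−L(11)=-3≡23 → X
S(18)−A(0)=18 → S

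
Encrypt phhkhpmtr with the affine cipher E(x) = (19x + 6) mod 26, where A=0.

fjjojfadr

p(15): 19·15+6=291≡5 → f
h(7): 19·7+6=139≡9 → j
h(7): 19·7+6=139≡9 → j
k(10): 19·10+6=196≡14 → o
h(7): 19·7+6=139≡9 → j
p(15): 19·15+6=291≡5 → f
m(12): 19·12+6=234≡0 → a
t(19): 19·19+6=367≡3 → d
r(17): 19·17+6=329≡17 → r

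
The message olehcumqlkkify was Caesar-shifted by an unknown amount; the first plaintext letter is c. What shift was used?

12

From the crib: o(14)−c(2)=12, so the shift is 12.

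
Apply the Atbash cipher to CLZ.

XOA

C(2) → X(23)
L(11) → O(14)
Z(25) → A(0)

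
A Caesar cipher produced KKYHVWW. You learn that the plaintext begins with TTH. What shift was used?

17

From the crib: K(10)−T(19)=-9≡17, so the shift is 17.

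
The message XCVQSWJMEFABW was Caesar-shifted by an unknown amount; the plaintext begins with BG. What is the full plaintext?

From the crib: X(23)−B(1)=22, so the shift is 22.
Subtract 22 from each ciphertext letter:
X(23): 23−22=1 → B
C(2): 2−22=-20≡6 → G
V(21): 21−22=-1≡25 → Z
Q(16): 16−22=-6≡20 → U
S(18): 18−22=-4≡22 → W
W(22): 22−22=0 → A
J(9): 9−22=-13≡13 → N
M(12): 12−22=-10≡16 → Q
E(4): 4−22=-18≡8 → I
F(5): 5−22=-17≡9 → J
A(0): 0−22=-22≡4 → E
B(1): 1−22=-21≡5 → F
W(22): 22−22=0 → A

BGZUWANQIJEFA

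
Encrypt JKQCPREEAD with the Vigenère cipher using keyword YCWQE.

HMMSTPGAQH

Repeat the key across the message: YCWQEYCWQE
J(9)+Y(24): 33≡7 → H
K(10)+C(2): 12 → M
Q(16)+W(22): 38≡12 → M
C(2)+Q(16): 18 → S
P(15)+E(4): 19 → T
R(17)+Y(24): 41≡15 → P
E(4)+C(2): 6 → G
E(4)+W(22): 26≡0 → A
A(0)+Q(16): 16 → Q
D(3)+E(4): 7 → H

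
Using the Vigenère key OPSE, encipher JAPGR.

Repeat the key across the message: OPSEO
J(9)+O(14): 23 → X
A(0)+P(15): 15 → P
P(15)+S(18): 33≡7 → H
G(6)+E(4): 10 → K
R(17)+O(14): 31≡5 → F

XPHKF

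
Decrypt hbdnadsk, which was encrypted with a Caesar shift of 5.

cwyivynf

h(7): 7−5=2 → c
b(1): 1−5=-4≡22 → w
d(3): 3−5=-2≡24 → y
n(13): 13−5=8 → i
a(0): 0−5=-5≡21 → v
d(3): 3−5=-2≡24 → y
s(18): 18−5=13 → n
k(10): 10−5=5 → f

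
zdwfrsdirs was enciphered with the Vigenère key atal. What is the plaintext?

Repeat the key across the ciphertext: atalatalat
z(25)−a(0): 25 → z
d(3)−t(19): -16≡10 → k
w(22)−a(0): 22 → w
f(5)−l(11): -6≡20 → u
r(17)−a(0): 17 → r
s(18)−t(19): -1≡25 → z
d(3)−a(0): 3 → d
i(8)−l(11): -3≡23 → x
r(17)−a(0): 17 → r
s(18)−t(19): -1≡25 → z

zkwurzdxrz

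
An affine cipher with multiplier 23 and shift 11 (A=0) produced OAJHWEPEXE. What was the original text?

The inverse of 23 mod 26 is 17, since 23·17=391≡1. Apply D(y)=17·(y−11) mod 26:
O(14): 17·(14−11)=51≡25 → Z
A(0): 17·(0−11)=-187≡21 → V
J(9): 17·(9−11)=-34≡18 → S
H(7): 17·(7−11)=-68≡10 → K
W(22): 17·(22−11)=187≡5 → F
E(4): 17·(4−11)=-119≡11 → L
P(15): 17·(15−11)=68≡16 → Q
E(4): 17·(4−11)=-119≡11 → L
X(23): 17·(23−11)=204≡22 → W
E(4): 17·(4−11)=-119≡11 → L

ZVSKFLQLWL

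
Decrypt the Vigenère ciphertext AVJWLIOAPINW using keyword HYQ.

Repeat the key across the ciphertext: HYQHYQHYQHYQ
A(0)−H(7): -7≡19 → T
V(21)−Y(24): -3≡23 → X
J(9)−Q(16): -7≡19 → T
W(22)−H(7): 15 → P
L(11)−Y(24): -13≡13 → N
I(8)−Q(16): -8≡18 → S
O(14)−H(7): 7 → H
A(0)−Y(24): -24≡2 → C
P(15)−Q(16): -1≡25 → Z
I(8)−H(7): 1 → B
N(13)−Y(24): -11≡15 → P
W(22)−Q(16): 6 → G

TXTPNSHCZBPG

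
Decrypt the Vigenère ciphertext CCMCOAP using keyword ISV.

UKRUWFH

Repeat the key across the ciphertext: ISVISVI
C(2)−I(8): -6≡20 → U
C(2)−S(18): -16≡10 → K
M(12)−V(21): -9≡17 → R
C(2)−I(8): -6≡20 → U
O(14)−S(18): -4≡22 → W
A(0)−V(21): -21≡5 → F
P(15)−I(8): 7 → H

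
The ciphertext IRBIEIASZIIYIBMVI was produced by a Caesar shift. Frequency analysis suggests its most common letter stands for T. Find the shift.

15

The most frequent ciphertext letter is I (appears 7 times).
I is position 8; T is position 19.
Shift = -11≡15.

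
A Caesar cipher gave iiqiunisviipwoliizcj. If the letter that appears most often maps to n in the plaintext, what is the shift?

21

The most frequent ciphertext letter is i (appears 8 times).
i is position 8; n is position 13.
Shift = -5≡21.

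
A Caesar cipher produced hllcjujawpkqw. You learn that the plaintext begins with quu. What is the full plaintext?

From the crib: h(7)−q(16)=-9≡17, so the shift is 17.
Subtract 17 from each ciphertext letter:
h(7): 7−17=-10≡16 → q
l(11): 11−17=-6≡20 → u
l(11): 11−17=-6≡20 → u
c(2): 2−17=-15≡11 → l
j(9): 9−17=-8≡18 → s
u(20): 20−17=3 → d
j(9): 9−17=-8≡18 → s
a(0): 0−17=-17≡9 → j
w(22): 22−17=5 → f
p(15): 15−17=-2≡24 → y
k(10): 10−17=-7≡19 → t
q(16): 16−17=-1≡25 → z
w(22): 22−17=5 → f

quulsdsjfytzf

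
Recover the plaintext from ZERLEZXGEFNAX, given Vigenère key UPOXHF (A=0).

Repeat the key across the ciphertext: UPOXHFUPOXHFU
Z(25)−U(20): 5 → F
E(4)−P(15): -11≡15 → P
R(17)−O(14): 3 → D
L(11)−X(23): -12≡14 → O
E(4)−H(7): -3≡23 → X
Z(25)−F(5): 20 → U
X(23)−U(20): 3 → D
G(6)−P(15): -9≡17 → R
E(4)−O(14): -10≡16 → Q
F(5)−X(23): -18≡8 → I
N(13)−H(7): 6 → G
A(0)−F(5): -5≡21 → V
X(23)−U(20): 3 → D

FPDOXUDRQIGVD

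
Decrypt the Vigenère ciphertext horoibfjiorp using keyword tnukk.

obxeyispyeyc

Repeat the key across the ciphertext: tnukktnukktn
h(7)−t(19): -12≡14 → o
o(14)−n(13): 1 → b
r(17)−u(20): -3≡23 → x
o(14)−k(10): 4 → e
i(8)−k(10): -2≡24 → y
b(1)−t(19): -18≡8 → i
f(5)−n(13): -8≡18 → s
j(9)−u(20): -11≡15 → p
i(8)−k(10): -2≡24 → y
o(14)−k(10): 4 → e
r(17)−t(19): -2≡24 → y
p(15)−n(13): 2 → c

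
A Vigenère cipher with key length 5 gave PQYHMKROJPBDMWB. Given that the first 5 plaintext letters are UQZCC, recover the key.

VAZFK

Subtract each crib letter from the matching ciphertext letter (mod 26):
P(15)−U(20)=-5≡21 → V
Q(16)−Q(16)=0 → A
Y(24)−Z(25)=-1≡25 → Z
H(7)−C(2)=5 → F
M(12)−C(2)=10 → K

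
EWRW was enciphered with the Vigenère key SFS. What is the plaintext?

Repeat the key across the ciphertext: SFSS
E(4)−S(18): -14≡12 → M
W(22)−F(5): 17 → R
R(17)−S(18): -1≡25 → Z
W(22)−S(18): 4 → E

MRZE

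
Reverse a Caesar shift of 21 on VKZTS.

V(21): 21−21=0 → A
K(10): 10−21=-11≡15 → P
Z(25): 25−21=4 → E
T(19): 19−21=-2≡24 → Y
S(18): 18−21=-3≡23 → X

APEYX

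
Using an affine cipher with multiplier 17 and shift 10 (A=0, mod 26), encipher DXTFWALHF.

D(3): 17·3+10=61≡9 → J
X(23): 17·23+10=401≡11 → L
T(19): 17·19+10=333≡21 → V
F(5): 17·5+10=95≡17 → R
W(22): 17·22+10=384≡20 → U
A(0): 17·0+10=10 → K
L(11): 17·11+10=197≡15 → P
H(7): 17·7+10=129≡25 → Z
F(5): 17·5+10=95≡17 → R

JLVRUKPZR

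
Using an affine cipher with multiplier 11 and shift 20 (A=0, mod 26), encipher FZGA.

F(5): 11·5+20=75≡23 → X
Z(25): 11·25+20=295≡9 → J
G(6): 11·6+20=86≡8 → I
A(0): 11·0+20=20 → U

XJIU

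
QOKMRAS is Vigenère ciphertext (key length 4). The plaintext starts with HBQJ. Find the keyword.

JNUD

Subtract each crib letter from the matching ciphertext letter (mod 26):
Q(16)−H(7)=9 → J
O(14)−B(1)=13 → N
K(10)−Q(16)=-6≡20 → U
M(12)−J(9)=3 → D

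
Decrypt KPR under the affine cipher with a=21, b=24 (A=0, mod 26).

IHR

The inverse of 21 mod 26 is 5, since 21·5=105≡1. Apply D(y)=5·(y−24) mod 26:
K(10): 5·(10−24)=-70≡8 → I
P(15): 5·(15−24)=-45≡7 → H
R(17): 5·(17−24)=-35≡17 → R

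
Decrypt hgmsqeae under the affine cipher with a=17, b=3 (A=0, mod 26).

orzhnxjx

The inverse of 17 mod 26 is 23, since 17·23=391≡1. Apply D(y)=23·(y−3) mod 26:
h(7): 23·(7−3)=92≡14 → o
g(6): 23·(6−3)=69≡17 → r
m(12): 23·(12−3)=207≡25 → z
s(18): 23·(18−3)=345≡7 → h
q(16): 23·(16−3)=299≡13 → n
e(4): 23·(4−3)=23 → x
a(0): 23·(0−3)=-69≡9 → j
e(4): 23·(4−3)=23 → x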